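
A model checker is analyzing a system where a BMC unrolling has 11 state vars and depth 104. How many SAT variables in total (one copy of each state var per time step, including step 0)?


BMC unrolls to depth k, creating one copy of each state var for steps 0..k.
Step count = 104 + 1 = 105 (steps 0 through 104)
Vars per step = 11
Total = 11 * 105 = 1155

1155


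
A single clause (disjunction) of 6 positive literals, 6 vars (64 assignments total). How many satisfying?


Step 1: Total=2^6=64
Step 2: Unsat when all 6 false: 2^0=1
Step 3: Sat=64-1=63

63


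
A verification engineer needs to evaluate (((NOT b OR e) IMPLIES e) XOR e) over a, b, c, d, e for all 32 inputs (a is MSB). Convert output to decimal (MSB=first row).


Formula: (((NOT b OR e) IMPLIES e) XOR e) over a, b, c, d, e (32 rows)
Evaluate each row (bits = a,b,c,d,e, MSB first):
  row 0 [00000]: (((NOT 0 OR 0) IMPLIES 0) XOR 0) -> 0
  row 1 [00001]: (((NOT 0 OR 1) IMPLIES 1) XOR 1) -> 0
  row 2 [00010]: (((NOT 0 OR 0) IMPLIES 0) XOR 0) -> 0
  row 3 [00011]: (((NOT 0 OR 1) IMPLIES 1) XOR 1) -> 0
  row 4 [00100]: (((NOT 0 OR 0) IMPLIES 0) XOR 0) -> 0
  row 5 [00101]: (((NOT 0 OR 1) IMPLIES 1) XOR 1) -> 0
  row 6 [00110]: (((NOT 0 OR 0) IMPLIES 0) XOR 0) -> 0
  row 7 [00111]: (((NOT 0 OR 1) IMPLIES 1) XOR 1) -> 0
  row 8 [01000]: (((NOT 1 OR 0) IMPLIES 0) XOR 0) -> 1
  row 9 [01001]: (((NOT 1 OR 1) IMPLIES 1) XOR 1) -> 0
  row 10 [01010]: (((NOT 1 OR 0) IMPLIES 0) XOR 0) -> 1
  row 11 [01011]: (((NOT 1 OR 1) IMPLIES 1) XOR 1) -> 0
  row 12 [01100]: (((NOT 1 OR 0) IMPLIES 0) XOR 0) -> 1
  row 13 [01101]: (((NOT 1 OR 1) IMPLIES 1) XOR 1) -> 0
  row 14 [01110]: (((NOT 1 OR 0) IMPLIES 0) XOR 0) -> 1
  row 15 [01111]: (((NOT 1 OR 1) IMPLIES 1) XOR 1) -> 0
  row 16 [10000]: (((NOT 0 OR 0) IMPLIES 0) XOR 0) -> 0
  row 17 [10001]: (((NOT 0 OR 1) IMPLIES 1) XOR 1) -> 0
  row 18 [10010]: (((NOT 0 OR 0) IMPLIES 0) XOR 0) -> 0
  row 19 [10011]: (((NOT 0 OR 1) IMPLIES 1) XOR 1) -> 0
  row 20 [10100]: (((NOT 0 OR 0) IMPLIES 0) XOR 0) -> 0
  row 21 [10101]: (((NOT 0 OR 1) IMPLIES 1) XOR 1) -> 0
  row 22 [10110]: (((NOT 0 OR 0) IMPLIES 0) XOR 0) -> 0
  row 23 [10111]: (((NOT 0 OR 1) IMPLIES 1) XOR 1) -> 0
  row 24 [11000]: (((NOT 1 OR 0) IMPLIES 0) XOR 0) -> 1
  row 25 [11001]: (((NOT 1 OR 1) IMPLIES 1) XOR 1) -> 0
  row 26 [11010]: (((NOT 1 OR 0) IMPLIES 0) XOR 0) -> 1
  row 27 [11011]: (((NOT 1 OR 1) IMPLIES 1) XOR 1) -> 0
  row 28 [11100]: (((NOT 1 OR 0) IMPLIES 0) XOR 0) -> 1
  row 29 [11101]: (((NOT 1 OR 1) IMPLIES 1) XOR 1) -> 0
  row 30 [11110]: (((NOT 1 OR 0) IMPLIES 0) XOR 0) -> 1
  row 31 [11111]: (((NOT 1 OR 1) IMPLIES 1) XOR 1) -> 0
Full result column, 4 rows per line (a,b,c fixed per line; d,e runs 00..11 left to right):
  rows 0-3 [a,b,c=000]: 0000  = hex 0
  rows 4-7 [a,b,c=001]: 0000  = hex 0
  rows 8-11 [a,b,c=010]: 1010  = hex A
  rows 12-15 [a,b,c=011]: 1010  = hex A
  rows 16-19 [a,b,c=100]: 0000  = hex 0
  rows 20-23 [a,b,c=101]: 0000  = hex 0
  rows 24-27 [a,b,c=110]: 1010  = hex A
  rows 28-31 [a,b,c=111]: 1010  = hex A
Output column (row 0 .. row 31) = 00000000101010100000000010101010
Output column grouped in 4s = 0000 0000 1010 1010 0000 0000 1010 1010 = 0x00AA00AA
Convert to decimal digit by digit (value = value*16 + digit):
  0 -> 0
  0*16 + 0 = 0
  0*16 + 10 (A) = 10
  10*16 + 10 (A) = 170
  170*16 + 0 = 2720
  2720*16 + 0 = 43520
  43520*16 + 10 (A) = 696330
  696330*16 + 10 (A) = 11141290
Decimal = 11141290

11141290


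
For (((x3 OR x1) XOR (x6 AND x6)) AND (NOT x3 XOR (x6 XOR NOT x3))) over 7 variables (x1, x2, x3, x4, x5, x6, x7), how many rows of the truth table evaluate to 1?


Formula: (((x3 OR x1) XOR (x6 AND x6)) AND (NOT x3 XOR (x6 XOR NOT x3))) over 7 vars (128 rows)
Evaluate each row (x1, x2, x3, x4, x5, x6, x7 as bits, MSB first):
  row 0 [0000000]: (((0 OR 0) XOR (0 AND 0)) AND (NOT 0 XOR (0 XOR NOT 0))) -> 0
  row 1 [0000001]: (((0 OR 0) XOR (0 AND 0)) AND (NOT 0 XOR (0 XOR NOT 0))) -> 0
  row 2 [0000010]: (((0 OR 0) XOR (1 AND 1)) AND (NOT 0 XOR (1 XOR NOT 0))) -> 1
  row 3 [0000011]: (((0 OR 0) XOR (1 AND 1)) AND (NOT 0 XOR (1 XOR NOT 0))) -> 1
  row 4 [0000100]: (((0 OR 0) XOR (0 AND 0)) AND (NOT 0 XOR (0 XOR NOT 0))) -> 0
  (every remaining row is evaluated the same way; all 128 results are listed next)
Full result column, 8 rows per line (x1,x2,x3,x4 fixed per line; x5,x6,x7 runs 000..111 left to right):
  rows 0-7 [x1,x2,x3,x4=0000]: 00110011  (ones: 4)
  rows 8-15 [x1,x2,x3,x4=0001]: 00110011  (ones: 4)
  rows 16-23 [x1,x2,x3,x4=0010]: 00000000  (ones: 0)
  rows 24-31 [x1,x2,x3,x4=0011]: 00000000  (ones: 0)
  rows 32-39 [x1,x2,x3,x4=0100]: 00110011  (ones: 4)
  rows 40-47 [x1,x2,x3,x4=0101]: 00110011  (ones: 4)
  rows 48-55 [x1,x2,x3,x4=0110]: 00000000  (ones: 0)
  rows 56-63 [x1,x2,x3,x4=0111]: 00000000  (ones: 0)
  rows 64-71 [x1,x2,x3,x4=1000]: 00000000  (ones: 0)
  rows 72-79 [x1,x2,x3,x4=1001]: 00000000  (ones: 0)
  rows 80-87 [x1,x2,x3,x4=1010]: 00000000  (ones: 0)
  rows 88-95 [x1,x2,x3,x4=1011]: 00000000  (ones: 0)
  rows 96-103 [x1,x2,x3,x4=1100]: 00000000  (ones: 0)
  rows 104-111 [x1,x2,x3,x4=1101]: 00000000  (ones: 0)
  rows 112-119 [x1,x2,x3,x4=1110]: 00000000  (ones: 0)
  rows 120-127 [x1,x2,x3,x4=1111]: 00000000  (ones: 0)
Count of 1-rows = 4+4+0+0+4+4+0+0+0+0+0+0+0+0+0+0 = 16

16


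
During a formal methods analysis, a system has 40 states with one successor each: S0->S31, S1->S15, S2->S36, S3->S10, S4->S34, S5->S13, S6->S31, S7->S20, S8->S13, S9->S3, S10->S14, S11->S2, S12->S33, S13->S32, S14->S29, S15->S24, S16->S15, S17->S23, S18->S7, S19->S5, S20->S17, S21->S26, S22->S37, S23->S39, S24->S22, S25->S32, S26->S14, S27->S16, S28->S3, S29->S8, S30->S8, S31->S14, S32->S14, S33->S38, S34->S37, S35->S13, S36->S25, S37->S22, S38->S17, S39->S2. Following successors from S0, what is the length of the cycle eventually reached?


Trace from S0 until a state repeats:
  S0 -> S31 -> S14 -> S29 -> S8 -> S13 -> S32 -> S14
S14 first seen at step 2, revisited at step 7.
Cycle length = 7 - 2 = 5

5


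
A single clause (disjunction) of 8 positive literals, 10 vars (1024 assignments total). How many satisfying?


Step 1: Total=2^10=1024
Step 2: Unsat when all 8 false: 2^2=4
Step 3: Sat=1024-4=1020

1020


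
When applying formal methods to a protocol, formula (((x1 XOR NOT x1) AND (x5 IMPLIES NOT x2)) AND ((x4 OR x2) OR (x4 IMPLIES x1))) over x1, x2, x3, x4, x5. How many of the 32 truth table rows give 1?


Formula: (((x1 XOR NOT x1) AND (x5 IMPLIES NOT x2)) AND ((x4 OR x2) OR (x4 IMPLIES x1))) over 5 vars (32 rows)
Evaluate each row (x1, x2, x3, x4, x5 as bits, MSB first):
  row 0 [00000]: (((0 XOR NOT 0) AND (0 IMPLIES NOT 0)) AND ((0 OR 0) OR (0 IMPLIES 0))) -> 1
  row 1 [00001]: (((0 XOR NOT 0) AND (1 IMPLIES NOT 0)) AND ((0 OR 0) OR (0 IMPLIES 0))) -> 1
  row 2 [00010]: (((0 XOR NOT 0) AND (0 IMPLIES NOT 0)) AND ((1 OR 0) OR (1 IMPLIES 0))) -> 1
  row 3 [00011]: (((0 XOR NOT 0) AND (1 IMPLIES NOT 0)) AND ((1 OR 0) OR (1 IMPLIES 0))) -> 1
  row 4 [00100]: (((0 XOR NOT 0) AND (0 IMPLIES NOT 0)) AND ((0 OR 0) OR (0 IMPLIES 0))) -> 1
  row 5 [00101]: (((0 XOR NOT 0) AND (1 IMPLIES NOT 0)) AND ((0 OR 0) OR (0 IMPLIES 0))) -> 1
  row 6 [00110]: (((0 XOR NOT 0) AND (0 IMPLIES NOT 0)) AND ((1 OR 0) OR (1 IMPLIES 0))) -> 1
  row 7 [00111]: (((0 XOR NOT 0) AND (1 IMPLIES NOT 0)) AND ((1 OR 0) OR (1 IMPLIES 0))) -> 1
  row 8 [01000]: (((0 XOR NOT 0) AND (0 IMPLIES NOT 1)) AND ((0 OR 1) OR (0 IMPLIES 0))) -> 1
  row 9 [01001]: (((0 XOR NOT 0) AND (1 IMPLIES NOT 1)) AND ((0 OR 1) OR (0 IMPLIES 0))) -> 0
  row 10 [01010]: (((0 XOR NOT 0) AND (0 IMPLIES NOT 1)) AND ((1 OR 1) OR (1 IMPLIES 0))) -> 1
  row 11 [01011]: (((0 XOR NOT 0) AND (1 IMPLIES NOT 1)) AND ((1 OR 1) OR (1 IMPLIES 0))) -> 0
  row 12 [01100]: (((0 XOR NOT 0) AND (0 IMPLIES NOT 1)) AND ((0 OR 1) OR (0 IMPLIES 0))) -> 1
  row 13 [01101]: (((0 XOR NOT 0) AND (1 IMPLIES NOT 1)) AND ((0 OR 1) OR (0 IMPLIES 0))) -> 0
  row 14 [01110]: (((0 XOR NOT 0) AND (0 IMPLIES NOT 1)) AND ((1 OR 1) OR (1 IMPLIES 0))) -> 1
  row 15 [01111]: (((0 XOR NOT 0) AND (1 IMPLIES NOT 1)) AND ((1 OR 1) OR (1 IMPLIES 0))) -> 0
  row 16 [10000]: (((1 XOR NOT 1) AND (0 IMPLIES NOT 0)) AND ((0 OR 0) OR (0 IMPLIES 1))) -> 1
  row 17 [10001]: (((1 XOR NOT 1) AND (1 IMPLIES NOT 0)) AND ((0 OR 0) OR (0 IMPLIES 1))) -> 1
  row 18 [10010]: (((1 XOR NOT 1) AND (0 IMPLIES NOT 0)) AND ((1 OR 0) OR (1 IMPLIES 1))) -> 1
  row 19 [10011]: (((1 XOR NOT 1) AND (1 IMPLIES NOT 0)) AND ((1 OR 0) OR (1 IMPLIES 1))) -> 1
  row 20 [10100]: (((1 XOR NOT 1) AND (0 IMPLIES NOT 0)) AND ((0 OR 0) OR (0 IMPLIES 1))) -> 1
  row 21 [10101]: (((1 XOR NOT 1) AND (1 IMPLIES NOT 0)) AND ((0 OR 0) OR (0 IMPLIES 1))) -> 1
  row 22 [10110]: (((1 XOR NOT 1) AND (0 IMPLIES NOT 0)) AND ((1 OR 0) OR (1 IMPLIES 1))) -> 1
  row 23 [10111]: (((1 XOR NOT 1) AND (1 IMPLIES NOT 0)) AND ((1 OR 0) OR (1 IMPLIES 1))) -> 1
  row 24 [11000]: (((1 XOR NOT 1) AND (0 IMPLIES NOT 1)) AND ((0 OR 1) OR (0 IMPLIES 1))) -> 1
  row 25 [11001]: (((1 XOR NOT 1) AND (1 IMPLIES NOT 1)) AND ((0 OR 1) OR (0 IMPLIES 1))) -> 0
  row 26 [11010]: (((1 XOR NOT 1) AND (0 IMPLIES NOT 1)) AND ((1 OR 1) OR (1 IMPLIES 1))) -> 1
  row 27 [11011]: (((1 XOR NOT 1) AND (1 IMPLIES NOT 1)) AND ((1 OR 1) OR (1 IMPLIES 1))) -> 0
  row 28 [11100]: (((1 XOR NOT 1) AND (0 IMPLIES NOT 1)) AND ((0 OR 1) OR (0 IMPLIES 1))) -> 1
  row 29 [11101]: (((1 XOR NOT 1) AND (1 IMPLIES NOT 1)) AND ((0 OR 1) OR (0 IMPLIES 1))) -> 0
  row 30 [11110]: (((1 XOR NOT 1) AND (0 IMPLIES NOT 1)) AND ((1 OR 1) OR (1 IMPLIES 1))) -> 1
  row 31 [11111]: (((1 XOR NOT 1) AND (1 IMPLIES NOT 1)) AND ((1 OR 1) OR (1 IMPLIES 1))) -> 0
Full result column, 8 rows per line (x1,x2 fixed per line; x3,x4,x5 runs 000..111 left to right):
  rows 0-7 [x1,x2=00]: 11111111  (ones: 8)
  rows 8-15 [x1,x2=01]: 10101010  (ones: 4)
  rows 16-23 [x1,x2=10]: 11111111  (ones: 8)
  rows 24-31 [x1,x2=11]: 10101010  (ones: 4)
Count of 1-rows = 8+4+8+4 = 24

24


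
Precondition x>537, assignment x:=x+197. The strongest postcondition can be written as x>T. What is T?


Formula: sp(P, x:=E) = exists old_x. (x = E[old_x/x]) AND P[old_x/x] (old_x is the value of x before the assignment; eliminate old_x by solving x = E[old_x/x] for old_x)
Step 1: Precondition P: x>537, i.e. old_x > 537
Step 2: Assignment gives x = old_x + 197, so old_x = x - 197
Step 3: Substitute into P: x - 197 > 537
Step 4: Simplify: x > 537+197 = 734

734


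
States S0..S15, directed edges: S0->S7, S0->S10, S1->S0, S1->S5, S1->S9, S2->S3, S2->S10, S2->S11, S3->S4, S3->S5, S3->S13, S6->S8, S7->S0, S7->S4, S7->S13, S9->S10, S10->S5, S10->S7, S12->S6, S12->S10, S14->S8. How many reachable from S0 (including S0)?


BFS from S0:
  layer 0: {S0}
  layer 1: {S7, S10}
  layer 2: {S4, S5, S13}
Reachable set: {S0, S4, S5, S7, S10, S13}
Count = 6

6


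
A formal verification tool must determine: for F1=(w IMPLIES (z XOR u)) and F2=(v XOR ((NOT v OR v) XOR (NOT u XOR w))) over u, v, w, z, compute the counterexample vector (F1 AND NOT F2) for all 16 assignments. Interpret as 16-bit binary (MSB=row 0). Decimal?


F1 = (w IMPLIES (z XOR u))
F2 = (v XOR ((NOT v OR v) XOR (NOT u XOR w)))
Counterexample to F1=>F2 is where F1=1 and F2=0.
Evaluate each row (bits = u,v,w,z, MSB first):
  row 0 [0000]: F1=1 F2=0 -> F1&~F2 -> 1
  row 1 [0001]: F1=1 F2=0 -> F1&~F2 -> 1
  row 2 [0010]: F1=0 F2=1 -> F1&~F2 -> 0
  row 3 [0011]: F1=1 F2=1 -> F1&~F2 -> 0
  row 4 [0100]: F1=1 F2=1 -> F1&~F2 -> 0
  row 5 [0101]: F1=1 F2=1 -> F1&~F2 -> 0
  row 6 [0110]: F1=0 F2=0 -> F1&~F2 -> 0
  row 7 [0111]: F1=1 F2=0 -> F1&~F2 -> 1
  row 8 [1000]: F1=1 F2=1 -> F1&~F2 -> 0
  row 9 [1001]: F1=1 F2=1 -> F1&~F2 -> 0
  row 10 [1010]: F1=1 F2=0 -> F1&~F2 -> 1
  row 11 [1011]: F1=0 F2=0 -> F1&~F2 -> 0
  row 12 [1100]: F1=1 F2=0 -> F1&~F2 -> 1
  row 13 [1101]: F1=1 F2=0 -> F1&~F2 -> 1
  row 14 [1110]: F1=1 F2=1 -> F1&~F2 -> 0
  row 15 [1111]: F1=0 F2=1 -> F1&~F2 -> 0
Full result column, 4 rows per line (u,v fixed per line; w,z runs 00..11 left to right):
  rows 0-3 [u,v=00]: 1100  = hex C
  rows 4-7 [u,v=01]: 0001  = hex 1
  rows 8-11 [u,v=10]: 0010  = hex 2
  rows 12-15 [u,v=11]: 1100  = hex C
Counterexample vector (row 0 .. row 15) = 1100000100101100
Output column grouped in 4s = 1100 0001 0010 1100 = 0xC12C
Convert to decimal digit by digit (value = value*16 + digit):
  C -> 12
  12*16 + 1 = 193
  193*16 + 2 = 3090
  3090*16 + 12 (C) = 49452
Decimal = 49452

49452


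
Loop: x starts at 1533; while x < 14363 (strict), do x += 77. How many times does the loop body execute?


Step 1: x goes from 1533 toward 14363 by 77; the body runs while x<14363, so iterations = ceil((bound-start)/step)
Step 2: Distance=12830
Step 3: ceil(12830/77)=167

167


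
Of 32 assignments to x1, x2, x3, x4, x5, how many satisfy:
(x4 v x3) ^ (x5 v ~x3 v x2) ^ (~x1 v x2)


CNF with 3 clauses over 5 vars (32 assignments).
An assignment satisfies CNF iff every clause has >=1 true literal.
Check each row (bits = x1,x2,x3,x4,x5; clause T/F shown):
  row 0 [00000]: clauses=FTT -> 0
  row 1 [00001]: clauses=FTT -> 0
  row 2 [00010]: clauses=TTT -> 1
  row 3 [00011]: clauses=TTT -> 1
  row 4 [00100]: clauses=TFT -> 0
  row 5 [00101]: clauses=TTT -> 1
  row 6 [00110]: clauses=TFT -> 0
  row 7 [00111]: clauses=TTT -> 1
  row 8 [01000]: clauses=FTT -> 0
  row 9 [01001]: clauses=FTT -> 0
  row 10 [01010]: clauses=TTT -> 1
  row 11 [01011]: clauses=TTT -> 1
  row 12 [01100]: clauses=TTT -> 1
  row 13 [01101]: clauses=TTT -> 1
  row 14 [01110]: clauses=TTT -> 1
  row 15 [01111]: clauses=TTT -> 1
  row 16 [10000]: clauses=FTF -> 0
  row 17 [10001]: clauses=FTF -> 0
  row 18 [10010]: clauses=TTF -> 0
  row 19 [10011]: clauses=TTF -> 0
  row 20 [10100]: clauses=TFF -> 0
  row 21 [10101]: clauses=TTF -> 0
  row 22 [10110]: clauses=TFF -> 0
  row 23 [10111]: clauses=TTF -> 0
  row 24 [11000]: clauses=FTT -> 0
  row 25 [11001]: clauses=FTT -> 0
  row 26 [11010]: clauses=TTT -> 1
  row 27 [11011]: clauses=TTT -> 1
  row 28 [11100]: clauses=TTT -> 1
  row 29 [11101]: clauses=TTT -> 1
  row 30 [11110]: clauses=TTT -> 1
  row 31 [11111]: clauses=TTT -> 1
Full result column, 8 rows per line (x1,x2 fixed per line; x3,x4,x5 runs 000..111 left to right):
  rows 0-7 [x1,x2=00]: 00110101  (ones: 4)
  rows 8-15 [x1,x2=01]: 00111111  (ones: 6)
  rows 16-23 [x1,x2=10]: 00000000  (ones: 0)
  rows 24-31 [x1,x2=11]: 00111111  (ones: 6)
Satisfying assignments = 4+6+0+6 = 16

16


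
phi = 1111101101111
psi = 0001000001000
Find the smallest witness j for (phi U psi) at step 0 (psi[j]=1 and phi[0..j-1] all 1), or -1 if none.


(phi U psi) at 0: need smallest j with psi[j]=1 and phi[i]=1 for all i in [0,j).
Scan from step 0:
  step 0: phi=1, psi=0 -> continue
  step 1: phi=1, psi=0 -> continue
  step 2: phi=1, psi=0 -> continue
  step 3: psi=1 and phi held for [0,3) -> witness found
Witness step = 3

3


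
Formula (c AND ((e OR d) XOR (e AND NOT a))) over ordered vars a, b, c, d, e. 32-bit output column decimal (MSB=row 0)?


Formula: (c AND ((e OR d) XOR (e AND NOT a))) over a, b, c, d, e (32 rows)
Evaluate each row (bits = a,b,c,d,e, MSB first):
  row 0 [00000]: (0 AND ((0 OR 0) XOR (0 AND NOT 0))) -> 0
  row 1 [00001]: (0 AND ((1 OR 0) XOR (1 AND NOT 0))) -> 0
  row 2 [00010]: (0 AND ((0 OR 1) XOR (0 AND NOT 0))) -> 0
  row 3 [00011]: (0 AND ((1 OR 1) XOR (1 AND NOT 0))) -> 0
  row 4 [00100]: (1 AND ((0 OR 0) XOR (0 AND NOT 0))) -> 0
  row 5 [00101]: (1 AND ((1 OR 0) XOR (1 AND NOT 0))) -> 0
  row 6 [00110]: (1 AND ((0 OR 1) XOR (0 AND NOT 0))) -> 1
  row 7 [00111]: (1 AND ((1 OR 1) XOR (1 AND NOT 0))) -> 0
  row 8 [01000]: (0 AND ((0 OR 0) XOR (0 AND NOT 0))) -> 0
  row 9 [01001]: (0 AND ((1 OR 0) XOR (1 AND NOT 0))) -> 0
  row 10 [01010]: (0 AND ((0 OR 1) XOR (0 AND NOT 0))) -> 0
  row 11 [01011]: (0 AND ((1 OR 1) XOR (1 AND NOT 0))) -> 0
  row 12 [01100]: (1 AND ((0 OR 0) XOR (0 AND NOT 0))) -> 0
  row 13 [01101]: (1 AND ((1 OR 0) XOR (1 AND NOT 0))) -> 0
  row 14 [01110]: (1 AND ((0 OR 1) XOR (0 AND NOT 0))) -> 1
  row 15 [01111]: (1 AND ((1 OR 1) XOR (1 AND NOT 0))) -> 0
  row 16 [10000]: (0 AND ((0 OR 0) XOR (0 AND NOT 1))) -> 0
  row 17 [10001]: (0 AND ((1 OR 0) XOR (1 AND NOT 1))) -> 0
  row 18 [10010]: (0 AND ((0 OR 1) XOR (0 AND NOT 1))) -> 0
  row 19 [10011]: (0 AND ((1 OR 1) XOR (1 AND NOT 1))) -> 0
  row 20 [10100]: (1 AND ((0 OR 0) XOR (0 AND NOT 1))) -> 0
  row 21 [10101]: (1 AND ((1 OR 0) XOR (1 AND NOT 1))) -> 1
  row 22 [10110]: (1 AND ((0 OR 1) XOR (0 AND NOT 1))) -> 1
  row 23 [10111]: (1 AND ((1 OR 1) XOR (1 AND NOT 1))) -> 1
  row 24 [11000]: (0 AND ((0 OR 0) XOR (0 AND NOT 1))) -> 0
  row 25 [11001]: (0 AND ((1 OR 0) XOR (1 AND NOT 1))) -> 0
  row 26 [11010]: (0 AND ((0 OR 1) XOR (0 AND NOT 1))) -> 0
  row 27 [11011]: (0 AND ((1 OR 1) XOR (1 AND NOT 1))) -> 0
  row 28 [11100]: (1 AND ((0 OR 0) XOR (0 AND NOT 1))) -> 0
  row 29 [11101]: (1 AND ((1 OR 0) XOR (1 AND NOT 1))) -> 1
  row 30 [11110]: (1 AND ((0 OR 1) XOR (0 AND NOT 1))) -> 1
  row 31 [11111]: (1 AND ((1 OR 1) XOR (1 AND NOT 1))) -> 1
Full result column, 4 rows per line (a,b,c fixed per line; d,e runs 00..11 left to right):
  rows 0-3 [a,b,c=000]: 0000  = hex 0
  rows 4-7 [a,b,c=001]: 0010  = hex 2
  rows 8-11 [a,b,c=010]: 0000  = hex 0
  rows 12-15 [a,b,c=011]: 0010  = hex 2
  rows 16-19 [a,b,c=100]: 0000  = hex 0
  rows 20-23 [a,b,c=101]: 0111  = hex 7
  rows 24-27 [a,b,c=110]: 0000  = hex 0
  rows 28-31 [a,b,c=111]: 0111  = hex 7
Output column (row 0 .. row 31) = 00000010000000100000011100000111
Output column grouped in 4s = 0000 0010 0000 0010 0000 0111 0000 0111 = 0x02020707
Convert to decimal digit by digit (value = value*16 + digit):
  0 -> 0
  0*16 + 2 = 2
  2*16 + 0 = 32
  32*16 + 2 = 514
  514*16 + 0 = 8224
  8224*16 + 7 = 131591
  131591*16 + 0 = 2105456
  2105456*16 + 7 = 33687303
Decimal = 33687303

33687303


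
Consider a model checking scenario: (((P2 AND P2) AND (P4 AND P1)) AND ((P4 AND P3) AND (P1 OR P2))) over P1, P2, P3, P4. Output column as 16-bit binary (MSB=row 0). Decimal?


Formula: (((P2 AND P2) AND (P4 AND P1)) AND ((P4 AND P3) AND (P1 OR P2))) over P1, P2, P3, P4 (16 rows)
Evaluate each row (bits = P1,P2,P3,P4, MSB first):
  row 0 [0000]: (((0 AND 0) AND (0 AND 0)) AND ((0 AND 0) AND (0 OR 0))) -> 0
  row 1 [0001]: (((0 AND 0) AND (1 AND 0)) AND ((1 AND 0) AND (0 OR 0))) -> 0
  row 2 [0010]: (((0 AND 0) AND (0 AND 0)) AND ((0 AND 1) AND (0 OR 0))) -> 0
  row 3 [0011]: (((0 AND 0) AND (1 AND 0)) AND ((1 AND 1) AND (0 OR 0))) -> 0
  row 4 [0100]: (((1 AND 1) AND (0 AND 0)) AND ((0 AND 0) AND (0 OR 1))) -> 0
  row 5 [0101]: (((1 AND 1) AND (1 AND 0)) AND ((1 AND 0) AND (0 OR 1))) -> 0
  row 6 [0110]: (((1 AND 1) AND (0 AND 0)) AND ((0 AND 1) AND (0 OR 1))) -> 0
  row 7 [0111]: (((1 AND 1) AND (1 AND 0)) AND ((1 AND 1) AND (0 OR 1))) -> 0
  row 8 [1000]: (((0 AND 0) AND (0 AND 1)) AND ((0 AND 0) AND (1 OR 0))) -> 0
  row 9 [1001]: (((0 AND 0) AND (1 AND 1)) AND ((1 AND 0) AND (1 OR 0))) -> 0
  row 10 [1010]: (((0 AND 0) AND (0 AND 1)) AND ((0 AND 1) AND (1 OR 0))) -> 0
  row 11 [1011]: (((0 AND 0) AND (1 AND 1)) AND ((1 AND 1) AND (1 OR 0))) -> 0
  row 12 [1100]: (((1 AND 1) AND (0 AND 1)) AND ((0 AND 0) AND (1 OR 1))) -> 0
  row 13 [1101]: (((1 AND 1) AND (1 AND 1)) AND ((1 AND 0) AND (1 OR 1))) -> 0
  row 14 [1110]: (((1 AND 1) AND (0 AND 1)) AND ((0 AND 1) AND (1 OR 1))) -> 0
  row 15 [1111]: (((1 AND 1) AND (1 AND 1)) AND ((1 AND 1) AND (1 OR 1))) -> 1
Full result column, 4 rows per line (P1,P2 fixed per line; P3,P4 runs 00..11 left to right):
  rows 0-3 [P1,P2=00]: 0000  = hex 0
  rows 4-7 [P1,P2=01]: 0000  = hex 0
  rows 8-11 [P1,P2=10]: 0000  = hex 0
  rows 12-15 [P1,P2=11]: 0001  = hex 1
Output column (row 0 .. row 15) = 0000000000000001
Output column grouped in 4s = 0000 0000 0000 0001 = 0x0001
Convert to decimal digit by digit (value = value*16 + digit):
  0 -> 0
  0*16 + 0 = 0
  0*16 + 0 = 0
  0*16 + 1 = 1
Decimal = 1

1


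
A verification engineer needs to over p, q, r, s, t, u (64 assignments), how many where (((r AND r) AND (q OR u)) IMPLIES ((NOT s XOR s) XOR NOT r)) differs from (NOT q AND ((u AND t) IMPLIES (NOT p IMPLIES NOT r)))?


F1 = (((r AND r) AND (q OR u)) IMPLIES ((NOT s XOR s) XOR NOT r))
F2 = (NOT q AND ((u AND t) IMPLIES (NOT p IMPLIES NOT r)))
Evaluate both on each of 64 rows (bits = p,q,r,s,t,u):
  row 0 [000000]: F1=1 F2=1 -> 0
  row 1 [000001]: F1=1 F2=1 -> 0
  row 2 [000010]: F1=1 F2=1 -> 0
  row 3 [000011]: F1=1 F2=1 -> 0
  row 4 [000100]: F1=1 F2=1 -> 0
  (every remaining row is evaluated the same way; all 64 results are listed next)
Full result column, 8 rows per line (p,q,r fixed per line; s,t,u runs 000..111 left to right):
  rows 0-7 [p,q,r=000]: 00000000  (ones: 0)
  rows 8-15 [p,q,r=001]: 00010001  (ones: 2)
  rows 16-23 [p,q,r=010]: 11111111  (ones: 8)
  rows 24-31 [p,q,r=011]: 11111111  (ones: 8)
  rows 32-39 [p,q,r=100]: 00000000  (ones: 0)
  rows 40-47 [p,q,r=101]: 00000000  (ones: 0)
  rows 48-55 [p,q,r=110]: 11111111  (ones: 8)
  rows 56-63 [p,q,r=111]: 11111111  (ones: 8)
Disagreements = 0+2+8+8+0+0+8+8 = 34

34


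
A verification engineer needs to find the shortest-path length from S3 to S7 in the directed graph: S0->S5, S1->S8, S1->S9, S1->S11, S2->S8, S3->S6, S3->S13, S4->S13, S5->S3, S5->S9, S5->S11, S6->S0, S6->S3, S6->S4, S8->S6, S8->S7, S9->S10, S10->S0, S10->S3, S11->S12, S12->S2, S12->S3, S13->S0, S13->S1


BFS layer-by-layer from S3:
  dist 0: {S3}
  dist 1: {S6, S13}
  dist 2: {S0, S1, S4}
  dist 3: {S5, S8, S9, S11}
  dist 4: {S7, S10, S12}
  -> S7 reached at distance 4
Shortest path length = 4

4


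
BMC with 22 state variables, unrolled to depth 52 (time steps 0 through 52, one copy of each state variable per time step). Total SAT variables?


BMC unrolls to depth k, creating one copy of each state var for steps 0..k.
Step count = 52 + 1 = 53 (steps 0 through 52)
Vars per step = 22
Total = 22 * 53 = 1166

1166


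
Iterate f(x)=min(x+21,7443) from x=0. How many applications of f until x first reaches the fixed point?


Step 1: x=0, cap=7443, increment=21
Step 2: x grows by 21 each step until capped at 7443; fixed point is x=7443
Step 3: iterations = ceil(7443/21) = 355

355


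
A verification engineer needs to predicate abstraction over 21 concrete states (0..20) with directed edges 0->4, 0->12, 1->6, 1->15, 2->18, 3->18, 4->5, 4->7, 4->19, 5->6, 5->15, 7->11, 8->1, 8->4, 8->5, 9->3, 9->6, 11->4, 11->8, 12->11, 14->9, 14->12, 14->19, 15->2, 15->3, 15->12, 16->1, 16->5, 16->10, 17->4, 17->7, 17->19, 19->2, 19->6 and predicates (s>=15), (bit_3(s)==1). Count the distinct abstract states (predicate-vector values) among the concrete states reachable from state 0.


BFS from 0:
Concrete reachable: {0, 1, 2, 3, 4, 5, 6, 7, 8, 11, 12, 15, 18, 19}
Abstract via predicates (s>=15), (bit_3(s)==1):
  (0,0) <- {0, 1, 2, 3, 4, 5, 6, 7}
  (0,1) <- {8, 11, 12}
  (1,0) <- {18, 19}
  (1,1) <- {15}
Distinct abstract states = 4

4


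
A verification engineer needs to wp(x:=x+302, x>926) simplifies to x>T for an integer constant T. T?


Formula: wp(x:=E, P) = P[E/x] (substitute E for x in postcondition)
Step 1: Postcondition: x>926
Step 2: Substitute x+302 for x: x+302>926
Step 3: Solve for x: x > 926-302 = 624

624


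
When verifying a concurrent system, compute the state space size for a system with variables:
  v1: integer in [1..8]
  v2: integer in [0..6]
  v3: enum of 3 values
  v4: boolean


State space = product of domain sizes of all variables.
Domain sizes:
  v1 (integer in [1..8]): 8
  v2 (integer in [0..6]): 7
  v3 (enum of 3 values): 3
  v4 (boolean): 2
Product = 8 * 7 * 3 * 2 = 336

336


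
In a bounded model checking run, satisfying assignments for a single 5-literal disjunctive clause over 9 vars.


Step 1: Total=2^9=512
Step 2: Unsat when all 5 false: 2^4=16
Step 3: Sat=512-16=496

496


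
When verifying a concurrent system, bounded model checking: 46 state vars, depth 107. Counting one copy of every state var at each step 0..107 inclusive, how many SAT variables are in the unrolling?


BMC unrolls to depth k, creating one copy of each state var for steps 0..k.
Step count = 107 + 1 = 108 (steps 0 through 107)
Vars per step = 46
Total = 46 * 108 = 4968

4968


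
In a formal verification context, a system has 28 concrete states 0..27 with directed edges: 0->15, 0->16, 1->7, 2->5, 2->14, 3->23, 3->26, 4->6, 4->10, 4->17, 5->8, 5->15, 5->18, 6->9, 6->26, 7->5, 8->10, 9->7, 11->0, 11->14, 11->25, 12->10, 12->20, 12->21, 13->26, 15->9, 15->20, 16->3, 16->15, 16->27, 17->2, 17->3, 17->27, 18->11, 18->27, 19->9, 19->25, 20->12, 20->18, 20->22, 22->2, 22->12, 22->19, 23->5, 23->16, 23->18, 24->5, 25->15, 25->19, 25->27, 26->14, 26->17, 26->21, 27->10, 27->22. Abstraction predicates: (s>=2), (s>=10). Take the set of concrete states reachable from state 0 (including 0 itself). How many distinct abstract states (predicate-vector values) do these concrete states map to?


BFS from 0:
Concrete reachable: {0, 2, 3, 5, 7, 8, 9, 10, 11, 12, 14, 15, 16, 17, 18, 19, 20, 21, 22, 23, 25, 26, 27}
Abstract via predicates (s>=2), (s>=10):
  (0,0) <- {0}
  (1,0) <- {2, 3, 5, 7, 8, 9}
  (1,1) <- {10, 11, 12, 14, 15, 16, 17, 18, 19, 20, 21, 22, 23, 25, 26, 27}
Distinct abstract states = 3

3


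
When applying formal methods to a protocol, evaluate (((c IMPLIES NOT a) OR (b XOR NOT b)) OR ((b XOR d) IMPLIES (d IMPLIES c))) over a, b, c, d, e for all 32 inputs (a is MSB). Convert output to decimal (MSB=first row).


Formula: (((c IMPLIES NOT a) OR (b XOR NOT b)) OR ((b XOR d) IMPLIES (d IMPLIES c))) over a, b, c, d, e (32 rows)
Evaluate each row (bits = a,b,c,d,e, MSB first):
  row 0 [00000]: (((0 IMPLIES NOT 0) OR (0 XOR NOT 0)) OR ((0 XOR 0) IMPLIES (0 IMPLIES 0))) -> 1
  row 1 [00001]: (((0 IMPLIES NOT 0) OR (0 XOR NOT 0)) OR ((0 XOR 0) IMPLIES (0 IMPLIES 0))) -> 1
  row 2 [00010]: (((0 IMPLIES NOT 0) OR (0 XOR NOT 0)) OR ((0 XOR 1) IMPLIES (1 IMPLIES 0))) -> 1
  row 3 [00011]: (((0 IMPLIES NOT 0) OR (0 XOR NOT 0)) OR ((0 XOR 1) IMPLIES (1 IMPLIES 0))) -> 1
  row 4 [00100]: (((1 IMPLIES NOT 0) OR (0 XOR NOT 0)) OR ((0 XOR 0) IMPLIES (0 IMPLIES 1))) -> 1
  row 5 [00101]: (((1 IMPLIES NOT 0) OR (0 XOR NOT 0)) OR ((0 XOR 0) IMPLIES (0 IMPLIES 1))) -> 1
  row 6 [00110]: (((1 IMPLIES NOT 0) OR (0 XOR NOT 0)) OR ((0 XOR 1) IMPLIES (1 IMPLIES 1))) -> 1
  row 7 [00111]: (((1 IMPLIES NOT 0) OR (0 XOR NOT 0)) OR ((0 XOR 1) IMPLIES (1 IMPLIES 1))) -> 1
  row 8 [01000]: (((0 IMPLIES NOT 0) OR (1 XOR NOT 1)) OR ((1 XOR 0) IMPLIES (0 IMPLIES 0))) -> 1
  row 9 [01001]: (((0 IMPLIES NOT 0) OR (1 XOR NOT 1)) OR ((1 XOR 0) IMPLIES (0 IMPLIES 0))) -> 1
  row 10 [01010]: (((0 IMPLIES NOT 0) OR (1 XOR NOT 1)) OR ((1 XOR 1) IMPLIES (1 IMPLIES 0))) -> 1
  row 11 [01011]: (((0 IMPLIES NOT 0) OR (1 XOR NOT 1)) OR ((1 XOR 1) IMPLIES (1 IMPLIES 0))) -> 1
  row 12 [01100]: (((1 IMPLIES NOT 0) OR (1 XOR NOT 1)) OR ((1 XOR 0) IMPLIES (0 IMPLIES 1))) -> 1
  row 13 [01101]: (((1 IMPLIES NOT 0) OR (1 XOR NOT 1)) OR ((1 XOR 0) IMPLIES (0 IMPLIES 1))) -> 1
  row 14 [01110]: (((1 IMPLIES NOT 0) OR (1 XOR NOT 1)) OR ((1 XOR 1) IMPLIES (1 IMPLIES 1))) -> 1
  row 15 [01111]: (((1 IMPLIES NOT 0) OR (1 XOR NOT 1)) OR ((1 XOR 1) IMPLIES (1 IMPLIES 1))) -> 1
  row 16 [10000]: (((0 IMPLIES NOT 1) OR (0 XOR NOT 0)) OR ((0 XOR 0) IMPLIES (0 IMPLIES 0))) -> 1
  row 17 [10001]: (((0 IMPLIES NOT 1) OR (0 XOR NOT 0)) OR ((0 XOR 0) IMPLIES (0 IMPLIES 0))) -> 1
  row 18 [10010]: (((0 IMPLIES NOT 1) OR (0 XOR NOT 0)) OR ((0 XOR 1) IMPLIES (1 IMPLIES 0))) -> 1
  row 19 [10011]: (((0 IMPLIES NOT 1) OR (0 XOR NOT 0)) OR ((0 XOR 1) IMPLIES (1 IMPLIES 0))) -> 1
  row 20 [10100]: (((1 IMPLIES NOT 1) OR (0 XOR NOT 0)) OR ((0 XOR 0) IMPLIES (0 IMPLIES 1))) -> 1
  row 21 [10101]: (((1 IMPLIES NOT 1) OR (0 XOR NOT 0)) OR ((0 XOR 0) IMPLIES (0 IMPLIES 1))) -> 1
  row 22 [10110]: (((1 IMPLIES NOT 1) OR (0 XOR NOT 0)) OR ((0 XOR 1) IMPLIES (1 IMPLIES 1))) -> 1
  row 23 [10111]: (((1 IMPLIES NOT 1) OR (0 XOR NOT 0)) OR ((0 XOR 1) IMPLIES (1 IMPLIES 1))) -> 1
  row 24 [11000]: (((0 IMPLIES NOT 1) OR (1 XOR NOT 1)) OR ((1 XOR 0) IMPLIES (0 IMPLIES 0))) -> 1
  row 25 [11001]: (((0 IMPLIES NOT 1) OR (1 XOR NOT 1)) OR ((1 XOR 0) IMPLIES (0 IMPLIES 0))) -> 1
  row 26 [11010]: (((0 IMPLIES NOT 1) OR (1 XOR NOT 1)) OR ((1 XOR 1) IMPLIES (1 IMPLIES 0))) -> 1
  row 27 [11011]: (((0 IMPLIES NOT 1) OR (1 XOR NOT 1)) OR ((1 XOR 1) IMPLIES (1 IMPLIES 0))) -> 1
  row 28 [11100]: (((1 IMPLIES NOT 1) OR (1 XOR NOT 1)) OR ((1 XOR 0) IMPLIES (0 IMPLIES 1))) -> 1
  row 29 [11101]: (((1 IMPLIES NOT 1) OR (1 XOR NOT 1)) OR ((1 XOR 0) IMPLIES (0 IMPLIES 1))) -> 1
  row 30 [11110]: (((1 IMPLIES NOT 1) OR (1 XOR NOT 1)) OR ((1 XOR 1) IMPLIES (1 IMPLIES 1))) -> 1
  row 31 [11111]: (((1 IMPLIES NOT 1) OR (1 XOR NOT 1)) OR ((1 XOR 1) IMPLIES (1 IMPLIES 1))) -> 1
Full result column, 4 rows per line (a,b,c fixed per line; d,e runs 00..11 left to right):
  rows 0-3 [a,b,c=000]: 1111  = hex F
  rows 4-7 [a,b,c=001]: 1111  = hex F
  rows 8-11 [a,b,c=010]: 1111  = hex F
  rows 12-15 [a,b,c=011]: 1111  = hex F
  rows 16-19 [a,b,c=100]: 1111  = hex F
  rows 20-23 [a,b,c=101]: 1111  = hex F
  rows 24-27 [a,b,c=110]: 1111  = hex F
  rows 28-31 [a,b,c=111]: 1111  = hex F
Output column (row 0 .. row 31) = 11111111111111111111111111111111
Output column grouped in 4s = 1111 1111 1111 1111 1111 1111 1111 1111 = 0xFFFFFFFF
Convert to decimal digit by digit (value = value*16 + digit):
  F -> 15
  15*16 + 15 (F) = 255
  255*16 + 15 (F) = 4095
  4095*16 + 15 (F) = 65535
  65535*16 + 15 (F) = 1048575
  1048575*16 + 15 (F) = 16777215
  16777215*16 + 15 (F) = 268435455
  268435455*16 + 15 (F) = 4294967295
Decimal = 4294967295

4294967295


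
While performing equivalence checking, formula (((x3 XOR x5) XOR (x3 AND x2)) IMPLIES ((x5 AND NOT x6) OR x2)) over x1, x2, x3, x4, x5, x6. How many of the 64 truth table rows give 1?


Formula: (((x3 XOR x5) XOR (x3 AND x2)) IMPLIES ((x5 AND NOT x6) OR x2)) over 6 vars (64 rows)
Evaluate each row (x1, x2, x3, x4, x5, x6 as bits, MSB first):
  row 0 [000000]: (((0 XOR 0) XOR (0 AND 0)) IMPLIES ((0 AND NOT 0) OR 0)) -> 1
  row 1 [000001]: (((0 XOR 0) XOR (0 AND 0)) IMPLIES ((0 AND NOT 1) OR 0)) -> 1
  row 2 [000010]: (((0 XOR 1) XOR (0 AND 0)) IMPLIES ((1 AND NOT 0) OR 0)) -> 1
  row 3 [000011]: (((0 XOR 1) XOR (0 AND 0)) IMPLIES ((1 AND NOT 1) OR 0)) -> 0
  row 4 [000100]: (((0 XOR 0) XOR (0 AND 0)) IMPLIES ((0 AND NOT 0) OR 0)) -> 1
  (every remaining row is evaluated the same way; all 64 results are listed next)
Full result column, 8 rows per line (x1,x2,x3 fixed per line; x4,x5,x6 runs 000..111 left to right):
  rows 0-7 [x1,x2,x3=000]: 11101110  (ones: 6)
  rows 8-15 [x1,x2,x3=001]: 00110011  (ones: 4)
  rows 16-23 [x1,x2,x3=010]: 11111111  (ones: 8)
  rows 24-31 [x1,x2,x3=011]: 11111111  (ones: 8)
  rows 32-39 [x1,x2,x3=100]: 11101110  (ones: 6)
  rows 40-47 [x1,x2,x3=101]: 00110011  (ones: 4)
  rows 48-55 [x1,x2,x3=110]: 11111111  (ones: 8)
  rows 56-63 [x1,x2,x3=111]: 11111111  (ones: 8)
Count of 1-rows = 6+4+8+8+6+4+8+8 = 52

52


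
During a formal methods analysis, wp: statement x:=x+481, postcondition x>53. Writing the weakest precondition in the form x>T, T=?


Formula: wp(x:=E, P) = P[E/x] (substitute E for x in postcondition)
Step 1: Postcondition: x>53
Step 2: Substitute x+481 for x: x+481>53
Step 3: Solve for x: x > 53-481 = -428

-428


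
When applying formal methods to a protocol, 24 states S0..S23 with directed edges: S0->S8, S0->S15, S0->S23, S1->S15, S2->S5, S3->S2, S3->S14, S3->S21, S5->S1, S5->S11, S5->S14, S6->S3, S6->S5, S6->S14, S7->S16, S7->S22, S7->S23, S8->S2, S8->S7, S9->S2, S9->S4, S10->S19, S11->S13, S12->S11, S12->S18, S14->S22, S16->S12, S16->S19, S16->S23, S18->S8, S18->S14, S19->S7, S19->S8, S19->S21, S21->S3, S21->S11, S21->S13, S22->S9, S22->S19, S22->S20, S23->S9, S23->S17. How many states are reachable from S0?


BFS from S0:
  layer 0: {S0}
  layer 1: {S8, S15, S23}
  layer 2: {S2, S7, S9, S17}
  layer 3: {S4, S5, S16, S22}
  layer 4: {S1, S11, S12, S14, S19, S20}
  layer 5: {S13, S18, S21}
  layer 6: {S3}
Reachable set: {S0, S1, S2, S3, S4, S5, S7, S8, S9, S11, S12, S13, S14, S15, S16, S17, S18, S19, S20, S21, S22, S23}
Count = 22

22


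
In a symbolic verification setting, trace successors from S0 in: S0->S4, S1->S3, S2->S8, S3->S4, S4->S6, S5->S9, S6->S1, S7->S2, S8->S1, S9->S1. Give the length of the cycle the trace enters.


Trace from S0 until a state repeats:
  S0 -> S4 -> S6 -> S1 -> S3 -> S4
S4 first seen at step 1, revisited at step 5.
Cycle length = 5 - 1 = 4

4


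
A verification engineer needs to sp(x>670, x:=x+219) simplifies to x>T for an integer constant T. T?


Formula: sp(P, x:=E) = exists old_x. (x = E[old_x/x]) AND P[old_x/x] (old_x is the value of x before the assignment; eliminate old_x by solving x = E[old_x/x] for old_x)
Step 1: Precondition P: x>670, i.e. old_x > 670
Step 2: Assignment gives x = old_x + 219, so old_x = x - 219
Step 3: Substitute into P: x - 219 > 670
Step 4: Simplify: x > 670+219 = 889

889


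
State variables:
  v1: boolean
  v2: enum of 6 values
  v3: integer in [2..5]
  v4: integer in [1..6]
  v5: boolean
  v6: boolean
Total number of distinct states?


State space = product of domain sizes of all variables.
Domain sizes:
  v1 (boolean): 2
  v2 (enum of 6 values): 6
  v3 (integer in [2..5]): 4
  v4 (integer in [1..6]): 6
  v5 (boolean): 2
  v6 (boolean): 2
Product = 2 * 6 * 4 * 6 * 2 * 2 = 1152

1152


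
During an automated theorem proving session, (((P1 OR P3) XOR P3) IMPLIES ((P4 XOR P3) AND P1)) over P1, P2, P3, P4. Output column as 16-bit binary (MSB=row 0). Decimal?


Formula: (((P1 OR P3) XOR P3) IMPLIES ((P4 XOR P3) AND P1)) over P1, P2, P3, P4 (16 rows)
Evaluate each row (bits = P1,P2,P3,P4, MSB first):
  row 0 [0000]: (((0 OR 0) XOR 0) IMPLIES ((0 XOR 0) AND 0)) -> 1
  row 1 [0001]: (((0 OR 0) XOR 0) IMPLIES ((1 XOR 0) AND 0)) -> 1
  row 2 [0010]: (((0 OR 1) XOR 1) IMPLIES ((0 XOR 1) AND 0)) -> 1
  row 3 [0011]: (((0 OR 1) XOR 1) IMPLIES ((1 XOR 1) AND 0)) -> 1
  row 4 [0100]: (((0 OR 0) XOR 0) IMPLIES ((0 XOR 0) AND 0)) -> 1
  row 5 [0101]: (((0 OR 0) XOR 0) IMPLIES ((1 XOR 0) AND 0)) -> 1
  row 6 [0110]: (((0 OR 1) XOR 1) IMPLIES ((0 XOR 1) AND 0)) -> 1
  row 7 [0111]: (((0 OR 1) XOR 1) IMPLIES ((1 XOR 1) AND 0)) -> 1
  row 8 [1000]: (((1 OR 0) XOR 0) IMPLIES ((0 XOR 0) AND 1)) -> 0
  row 9 [1001]: (((1 OR 0) XOR 0) IMPLIES ((1 XOR 0) AND 1)) -> 1
  row 10 [1010]: (((1 OR 1) XOR 1) IMPLIES ((0 XOR 1) AND 1)) -> 1
  row 11 [1011]: (((1 OR 1) XOR 1) IMPLIES ((1 XOR 1) AND 1)) -> 1
  row 12 [1100]: (((1 OR 0) XOR 0) IMPLIES ((0 XOR 0) AND 1)) -> 0
  row 13 [1101]: (((1 OR 0) XOR 0) IMPLIES ((1 XOR 0) AND 1)) -> 1
  row 14 [1110]: (((1 OR 1) XOR 1) IMPLIES ((0 XOR 1) AND 1)) -> 1
  row 15 [1111]: (((1 OR 1) XOR 1) IMPLIES ((1 XOR 1) AND 1)) -> 1
Full result column, 4 rows per line (P1,P2 fixed per line; P3,P4 runs 00..11 left to right):
  rows 0-3 [P1,P2=00]: 1111  = hex F
  rows 4-7 [P1,P2=01]: 1111  = hex F
  rows 8-11 [P1,P2=10]: 0111  = hex 7
  rows 12-15 [P1,P2=11]: 0111  = hex 7
Output column (row 0 .. row 15) = 1111111101110111
Output column grouped in 4s = 1111 1111 0111 0111 = 0xFF77
Convert to decimal digit by digit (value = value*16 + digit):
  F -> 15
  15*16 + 15 (F) = 255
  255*16 + 7 = 4087
  4087*16 + 7 = 65399
Decimal = 65399

65399


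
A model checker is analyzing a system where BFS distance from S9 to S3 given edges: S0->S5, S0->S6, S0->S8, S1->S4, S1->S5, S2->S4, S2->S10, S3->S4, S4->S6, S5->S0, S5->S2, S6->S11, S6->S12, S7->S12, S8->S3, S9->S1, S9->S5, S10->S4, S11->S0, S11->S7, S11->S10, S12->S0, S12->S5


BFS layer-by-layer from S9:
  dist 0: {S9}
  dist 1: {S1, S5}
  dist 2: {S0, S2, S4}
  dist 3: {S6, S8, S10}
  dist 4: {S3, S11, S12}
  -> S3 reached at distance 4
Shortest path length = 4

4


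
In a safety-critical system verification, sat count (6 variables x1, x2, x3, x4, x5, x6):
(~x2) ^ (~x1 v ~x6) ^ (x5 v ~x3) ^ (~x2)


CNF with 4 clauses over 6 vars (64 assignments).
An assignment satisfies CNF iff every clause has >=1 true literal.
Check each row (bits = x1,x2,x3,x4,x5,x6; clause T/F shown):
  row 0 [000000]: clauses=TTTT -> 1
  row 1 [000001]: clauses=TTTT -> 1
  row 2 [000010]: clauses=TTTT -> 1
  row 3 [000011]: clauses=TTTT -> 1
  row 4 [000100]: clauses=TTTT -> 1
  (every remaining row is evaluated the same way; all 64 results are listed next)
Full result column, 8 rows per line (x1,x2,x3 fixed per line; x4,x5,x6 runs 000..111 left to right):
  rows 0-7 [x1,x2,x3=000]: 11111111  (ones: 8)
  rows 8-15 [x1,x2,x3=001]: 00110011  (ones: 4)
  rows 16-23 [x1,x2,x3=010]: 00000000  (ones: 0)
  rows 24-31 [x1,x2,x3=011]: 00000000  (ones: 0)
  rows 32-39 [x1,x2,x3=100]: 10101010  (ones: 4)
  rows 40-47 [x1,x2,x3=101]: 00100010  (ones: 2)
  rows 48-55 [x1,x2,x3=110]: 00000000  (ones: 0)
  rows 56-63 [x1,x2,x3=111]: 00000000  (ones: 0)
Satisfying assignments = 8+4+0+0+4+2+0+0 = 18

18


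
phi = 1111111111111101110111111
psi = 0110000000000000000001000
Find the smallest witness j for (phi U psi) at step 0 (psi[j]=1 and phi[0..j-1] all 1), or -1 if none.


(phi U psi) at 0: need smallest j with psi[j]=1 and phi[i]=1 for all i in [0,j).
Scan from step 0:
  step 0: phi=1, psi=0 -> continue
  step 1: psi=1 and phi held for [0,1) -> witness found
Witness step = 1

1


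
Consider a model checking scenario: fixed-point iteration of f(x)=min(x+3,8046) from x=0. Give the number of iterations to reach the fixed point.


Step 1: x=0, cap=8046, increment=3
Step 2: x grows by 3 each step until capped at 8046; fixed point is x=8046
Step 3: iterations = ceil(8046/3) = 2682

2682


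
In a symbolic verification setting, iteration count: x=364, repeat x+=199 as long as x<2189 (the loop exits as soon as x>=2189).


Step 1: x goes from 364 toward 2189 by 199; the body runs while x<2189, so iterations = ceil((bound-start)/step)
Step 2: Distance=1825
Step 3: ceil(1825/199)=10

10


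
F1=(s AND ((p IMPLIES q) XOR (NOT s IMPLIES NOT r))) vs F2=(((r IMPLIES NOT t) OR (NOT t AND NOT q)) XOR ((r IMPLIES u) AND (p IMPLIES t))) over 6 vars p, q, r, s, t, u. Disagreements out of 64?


F1 = (s AND ((p IMPLIES q) XOR (NOT s IMPLIES NOT r)))
F2 = (((r IMPLIES NOT t) OR (NOT t AND NOT q)) XOR ((r IMPLIES u) AND (p IMPLIES t)))
Evaluate both on each of 64 rows (bits = p,q,r,s,t,u):
  row 0 [000000]: F1=0 F2=0 -> 0
  row 1 [000001]: F1=0 F2=0 -> 0
  row 2 [000010]: F1=0 F2=0 -> 0
  row 3 [000011]: F1=0 F2=0 -> 0
  row 4 [000100]: F1=0 F2=0 -> 0
  (every remaining row is evaluated the same way; all 64 results are listed next)
Full result column, 8 rows per line (p,q,r fixed per line; s,t,u runs 000..111 left to right):
  rows 0-7 [p,q,r=000]: 00000000  (ones: 0)
  rows 8-15 [p,q,r=001]: 10011001  (ones: 4)
  rows 16-23 [p,q,r=010]: 00000000  (ones: 0)
  rows 24-31 [p,q,r=011]: 10011001  (ones: 4)
  rows 32-39 [p,q,r=100]: 11000011  (ones: 4)
  rows 40-47 [p,q,r=101]: 11010010  (ones: 4)
  rows 48-55 [p,q,r=110]: 11001100  (ones: 4)
  rows 56-63 [p,q,r=111]: 11011101  (ones: 6)
Disagreements = 0+4+0+4+4+4+4+6 = 26

26


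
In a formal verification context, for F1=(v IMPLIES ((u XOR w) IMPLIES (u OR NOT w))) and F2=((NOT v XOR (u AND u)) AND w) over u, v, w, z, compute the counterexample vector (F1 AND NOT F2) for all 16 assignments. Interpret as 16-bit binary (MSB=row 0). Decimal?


F1 = (v IMPLIES ((u XOR w) IMPLIES (u OR NOT w)))
F2 = ((NOT v XOR (u AND u)) AND w)
Counterexample to F1=>F2 is where F1=1 and F2=0.
Evaluate each row (bits = u,v,w,z, MSB first):
  row 0 [0000]: F1=1 F2=0 -> F1&~F2 -> 1
  row 1 [0001]: F1=1 F2=0 -> F1&~F2 -> 1
  row 2 [0010]: F1=1 F2=1 -> F1&~F2 -> 0
  row 3 [0011]: F1=1 F2=1 -> F1&~F2 -> 0
  row 4 [0100]: F1=1 F2=0 -> F1&~F2 -> 1
  row 5 [0101]: F1=1 F2=0 -> F1&~F2 -> 1
  row 6 [0110]: F1=0 F2=0 -> F1&~F2 -> 0
  row 7 [0111]: F1=0 F2=0 -> F1&~F2 -> 0
  row 8 [1000]: F1=1 F2=0 -> F1&~F2 -> 1
  row 9 [1001]: F1=1 F2=0 -> F1&~F2 -> 1
  row 10 [1010]: F1=1 F2=0 -> F1&~F2 -> 1
  row 11 [1011]: F1=1 F2=0 -> F1&~F2 -> 1
  row 12 [1100]: F1=1 F2=0 -> F1&~F2 -> 1
  row 13 [1101]: F1=1 F2=0 -> F1&~F2 -> 1
  row 14 [1110]: F1=1 F2=1 -> F1&~F2 -> 0
  row 15 [1111]: F1=1 F2=1 -> F1&~F2 -> 0
Full result column, 4 rows per line (u,v fixed per line; w,z runs 00..11 left to right):
  rows 0-3 [u,v=00]: 1100  = hex C
  rows 4-7 [u,v=01]: 1100  = hex C
  rows 8-11 [u,v=10]: 1111  = hex F
  rows 12-15 [u,v=11]: 1100  = hex C
Counterexample vector (row 0 .. row 15) = 1100110011111100
Output column grouped in 4s = 1100 1100 1111 1100 = 0xCCFC
Convert to decimal digit by digit (value = value*16 + digit):
  C -> 12
  12*16 + 12 (C) = 204
  204*16 + 15 (F) = 3279
  3279*16 + 12 (C) = 52476
Decimal = 52476

52476
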